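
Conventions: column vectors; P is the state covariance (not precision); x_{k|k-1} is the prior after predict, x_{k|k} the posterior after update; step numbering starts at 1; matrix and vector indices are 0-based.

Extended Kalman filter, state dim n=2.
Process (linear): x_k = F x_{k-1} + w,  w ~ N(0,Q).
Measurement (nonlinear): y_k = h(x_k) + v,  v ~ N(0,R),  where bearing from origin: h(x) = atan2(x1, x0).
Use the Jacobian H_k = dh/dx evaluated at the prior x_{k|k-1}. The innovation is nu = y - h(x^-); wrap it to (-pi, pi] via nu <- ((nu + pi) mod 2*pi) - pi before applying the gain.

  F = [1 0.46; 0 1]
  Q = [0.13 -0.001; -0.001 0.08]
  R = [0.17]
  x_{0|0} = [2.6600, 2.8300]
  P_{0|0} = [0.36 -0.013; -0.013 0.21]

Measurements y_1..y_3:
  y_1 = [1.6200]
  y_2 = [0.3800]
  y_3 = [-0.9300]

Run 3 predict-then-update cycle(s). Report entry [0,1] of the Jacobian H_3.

H_jac[0,1] = 0.1265

step 1: x^-=[3.9618, 2.8300]  P^-=[0.5225 0.0826; 0.0826 0.2900]  H_jac=[-0.1194 0.1671]  S=[0.1823]  K=[-0.2665; 0.2118]  nu=[0.9997]  x^+=[3.6954, 3.0418]  P^+=[0.5095 0.0929; 0.0929 0.2818]
step 2: x^-=[5.0946, 3.0418]  P^-=[0.7846 0.2215; 0.2215 0.3618]  H_jac=[-0.0864 0.1447]  S=[0.1779]  K=[-0.2009; 0.1867]  nu=[-0.1583]  x^+=[5.1264, 3.0122]  P^+=[0.7774 0.2282; 0.2282 0.3556]
step 3: x^-=[6.5120, 3.0122]  P^-=[1.1926 0.3908; 0.3908 0.4356]  H_jac=[-0.0585 0.1265]  S=[0.1753]  K=[-0.1161; 0.1839]  nu=[-1.3633]  x^+=[6.6703, 2.7615]  P^+=[1.1903 0.3945; 0.3945 0.4297]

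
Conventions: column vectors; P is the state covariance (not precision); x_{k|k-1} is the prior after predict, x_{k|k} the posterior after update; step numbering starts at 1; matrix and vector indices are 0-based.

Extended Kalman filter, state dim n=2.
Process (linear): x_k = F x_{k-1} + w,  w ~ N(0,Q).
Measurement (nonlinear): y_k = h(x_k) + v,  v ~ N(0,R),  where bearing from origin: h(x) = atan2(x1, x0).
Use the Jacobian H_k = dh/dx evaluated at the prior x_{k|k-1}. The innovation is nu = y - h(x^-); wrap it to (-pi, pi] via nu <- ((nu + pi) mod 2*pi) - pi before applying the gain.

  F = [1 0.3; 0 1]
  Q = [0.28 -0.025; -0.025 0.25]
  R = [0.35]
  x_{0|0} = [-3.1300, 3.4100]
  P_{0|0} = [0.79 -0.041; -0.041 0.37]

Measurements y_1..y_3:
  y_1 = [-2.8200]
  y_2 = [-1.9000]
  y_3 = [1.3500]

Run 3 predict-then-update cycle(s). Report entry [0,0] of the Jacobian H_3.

step 1: x^-=[-2.1070, 3.4100]  P^-=[1.0787 0.0450; 0.0450 0.6200]  H_jac=[-0.2122 -0.1311]  S=[0.4118]  K=[-0.5703; -0.2207]  nu=[1.3389]  x^+=[-2.8706, 3.1146]  P^+=[0.9448 -0.0068; -0.0068 0.6000]
step 2: x^-=[-1.9362, 3.1146]  P^-=[1.2747 0.1482; 0.1482 0.8500]  H_jac=[-0.2316 -0.1440]  S=[0.4459]  K=[-0.7099; -0.3514]  nu=[2.2562]  x^+=[-3.5379, 2.3217]  P^+=[1.0500 0.0369; 0.0369 0.7949]
step 3: x^-=[-2.8414, 2.3217]  P^-=[1.4237 0.2504; 0.2504 1.0449]  H_jac=[-0.1724 -0.2110]  S=[0.4571]  K=[-0.6527; -0.5769]  nu=[-1.1065]  x^+=[-2.1192, 2.9601]  P^+=[1.2290 0.0783; 0.0783 0.8928]

H_jac[0,0] = -0.1724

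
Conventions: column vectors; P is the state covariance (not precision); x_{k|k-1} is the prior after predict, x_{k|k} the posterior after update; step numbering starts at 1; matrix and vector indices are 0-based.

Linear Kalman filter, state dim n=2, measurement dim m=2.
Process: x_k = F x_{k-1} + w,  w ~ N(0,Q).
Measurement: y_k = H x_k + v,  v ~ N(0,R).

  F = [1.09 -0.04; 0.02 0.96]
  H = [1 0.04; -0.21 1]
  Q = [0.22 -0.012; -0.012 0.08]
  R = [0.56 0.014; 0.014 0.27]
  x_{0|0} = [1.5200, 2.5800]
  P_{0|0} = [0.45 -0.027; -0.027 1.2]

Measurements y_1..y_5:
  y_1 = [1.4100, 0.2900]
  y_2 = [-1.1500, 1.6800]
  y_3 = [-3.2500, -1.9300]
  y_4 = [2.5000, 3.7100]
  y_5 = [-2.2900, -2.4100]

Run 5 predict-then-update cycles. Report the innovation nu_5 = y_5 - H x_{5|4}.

step 1: x^-=[1.5536, 2.5072]  P^-=[0.7589 -0.0765; -0.0765 1.1851]  S=[1.3147 -0.1738; -0.1738 1.5207]  K=[0.5629 -0.0908; 0.0836 0.7994]  nu=[-0.2439, -1.8909]  x^+=[1.5879, 0.9752]  P^+=[0.3120 0.0489; 0.0489 0.2273]
step 2: x^-=[1.6918, 0.9679]  P^-=[0.5868 0.0372; 0.0372 0.2915]  S=[1.1502 -0.0607; -0.0607 0.5717]  K=[0.5063 -0.0967; 0.0690 0.5035]  nu=[-2.8806, 1.0674]  x^+=[0.1300, 1.3064]  P^+=[0.2806 0.0399; 0.0399 0.1453]
step 3: x^-=[0.0895, 1.2568]  P^-=[0.5501 0.0303; 0.0303 0.2155]  S=[1.1129 -0.0629; -0.0629 0.4971]  K=[0.4892 -0.1096; 0.0591 0.4283]  nu=[-3.3898, -3.1680]  x^+=[-1.2215, -0.3005]  P^+=[0.2711 0.0342; 0.0342 0.1236]
step 4: x^-=[-1.3194, -0.3130]  P^-=[0.5393 0.0249; 0.0249 0.1954]  S=[1.1016 -0.0668; -0.0668 0.4787]  K=[0.4833 -0.1172; 0.0542 0.4048]  nu=[3.8320, 3.7459]  x^+=[0.0938, 1.4110]  P^+=[0.2678 0.0314; 0.0314 0.1166]
step 5: x^-=[0.0458, 1.3565]  P^-=[0.5356 0.0222; 0.0222 0.1888]  S=[1.0977 -0.0690; -0.0690 0.4731]  K=[0.4812 -0.1208; 0.0520 0.3968]  nu=[-2.3901, -3.7568]  x^+=[-0.6504, -0.2585]  P^+=[0.2666 0.0301; 0.0301 0.1142]

innov = [-2.3901, -3.7568]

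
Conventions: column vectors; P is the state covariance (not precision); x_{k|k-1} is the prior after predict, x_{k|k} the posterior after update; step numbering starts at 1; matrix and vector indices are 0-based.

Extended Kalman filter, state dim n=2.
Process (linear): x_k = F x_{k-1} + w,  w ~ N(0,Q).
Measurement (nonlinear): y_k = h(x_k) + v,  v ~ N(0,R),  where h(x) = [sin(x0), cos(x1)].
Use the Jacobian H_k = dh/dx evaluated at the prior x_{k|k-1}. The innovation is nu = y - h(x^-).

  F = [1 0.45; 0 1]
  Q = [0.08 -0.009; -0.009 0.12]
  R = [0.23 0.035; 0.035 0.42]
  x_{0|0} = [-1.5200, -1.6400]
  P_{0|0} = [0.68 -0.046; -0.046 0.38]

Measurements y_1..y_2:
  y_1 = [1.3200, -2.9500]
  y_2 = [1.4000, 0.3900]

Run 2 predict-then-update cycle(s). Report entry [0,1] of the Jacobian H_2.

H_jac[0,1] = 0.0000

step 1: x^-=[-2.2580, -1.6400]  P^-=[0.7955 0.1160; 0.1160 0.5000]  H_jac=[-0.6344 0.0000; 0.0000 0.9976]  S=[0.5502 -0.0384; -0.0384 0.9176]  K=[-0.9112 0.0880; -0.0961 0.5396]  nu=[2.0930, -2.8809]  x^+=[-4.4186, -3.3955]  P^+=[0.3255 0.0051; 0.0051 0.2238]
step 2: x^-=[-5.9466, -3.3955]  P^-=[0.4554 0.0968; 0.0968 0.3438]  H_jac=[0.9439 0.0000; 0.0000 -0.2512]  S=[0.6357 0.0121; 0.0121 0.4417]  K=[0.6775 -0.0735; 0.1475 -0.1996]  nu=[1.0697, 1.3579]  x^+=[-5.3216, -3.5088]  P^+=[0.1624 0.0285; 0.0285 0.3131]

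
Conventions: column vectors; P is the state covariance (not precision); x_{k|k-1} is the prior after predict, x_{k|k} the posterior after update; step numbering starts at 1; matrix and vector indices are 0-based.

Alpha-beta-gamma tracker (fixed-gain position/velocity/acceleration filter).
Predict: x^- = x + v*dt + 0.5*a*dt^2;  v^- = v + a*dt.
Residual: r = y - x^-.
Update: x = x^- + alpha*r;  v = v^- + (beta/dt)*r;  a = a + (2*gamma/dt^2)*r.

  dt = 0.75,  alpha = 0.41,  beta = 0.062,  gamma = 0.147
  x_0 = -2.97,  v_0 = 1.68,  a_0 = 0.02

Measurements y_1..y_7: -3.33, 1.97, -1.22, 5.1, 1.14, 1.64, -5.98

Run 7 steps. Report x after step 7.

step 1: x_pred=-1.7044  r=-1.6256  x^+=-2.3709  v^+=1.5606  a^+=-0.8297
step 2: x_pred=-1.4338  r=3.4038  x^+=-0.0382  v^+=1.2197  a^+=0.9494
step 3: x_pred=1.1436  r=-2.3636  x^+=0.1745  v^+=1.7364  a^+=-0.2860
step 4: x_pred=1.3964  r=3.7036  x^+=2.9149  v^+=1.8280  a^+=1.6498
step 5: x_pred=4.7499  r=-3.6099  x^+=3.2698  v^+=2.7669  a^+=-0.2370
step 6: x_pred=5.2784  r=-3.6384  x^+=3.7866  v^+=2.2884  a^+=-2.1387
step 7: x_pred=4.9015  r=-10.8815  x^+=0.4401  v^+=-0.2151  a^+=-7.8261

x_post = 0.4401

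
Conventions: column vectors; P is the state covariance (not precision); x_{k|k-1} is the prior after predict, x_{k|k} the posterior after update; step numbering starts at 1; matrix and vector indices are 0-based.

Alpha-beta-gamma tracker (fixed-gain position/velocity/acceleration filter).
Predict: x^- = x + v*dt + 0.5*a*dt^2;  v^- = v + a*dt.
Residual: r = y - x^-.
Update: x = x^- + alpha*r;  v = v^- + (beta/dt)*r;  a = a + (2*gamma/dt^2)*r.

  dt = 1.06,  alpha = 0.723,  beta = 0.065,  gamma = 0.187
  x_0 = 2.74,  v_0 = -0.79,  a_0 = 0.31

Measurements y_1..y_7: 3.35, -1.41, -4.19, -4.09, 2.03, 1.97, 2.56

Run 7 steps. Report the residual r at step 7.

resid = 1.8059

step 1: x_pred=2.0768  r=1.2732  x^+=2.9973  v^+=-0.3833  a^+=0.7338
step 2: x_pred=3.0032  r=-4.4132  x^+=-0.1875  v^+=0.1239  a^+=-0.7352
step 3: x_pred=-0.4692  r=-3.7208  x^+=-3.1593  v^+=-0.8836  a^+=-1.9737
step 4: x_pred=-5.2047  r=1.1147  x^+=-4.3988  v^+=-2.9073  a^+=-1.6026
step 5: x_pred=-8.3809  r=10.4109  x^+=-0.8538  v^+=-3.9677  a^+=1.8627
step 6: x_pred=-4.0131  r=5.9831  x^+=0.3127  v^+=-1.6263  a^+=3.8542
step 7: x_pred=0.7541  r=1.8059  x^+=2.0598  v^+=2.5699  a^+=4.4553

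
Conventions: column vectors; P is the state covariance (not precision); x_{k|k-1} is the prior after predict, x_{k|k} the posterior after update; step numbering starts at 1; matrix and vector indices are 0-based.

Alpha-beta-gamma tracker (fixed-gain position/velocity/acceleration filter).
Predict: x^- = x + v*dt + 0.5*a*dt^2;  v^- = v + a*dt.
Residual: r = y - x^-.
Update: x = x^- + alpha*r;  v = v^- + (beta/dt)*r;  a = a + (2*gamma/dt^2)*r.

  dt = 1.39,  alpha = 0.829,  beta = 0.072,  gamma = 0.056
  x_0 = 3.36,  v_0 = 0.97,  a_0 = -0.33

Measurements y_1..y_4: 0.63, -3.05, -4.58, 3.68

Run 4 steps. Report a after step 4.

a_post = -0.1618

step 1: x_pred=4.3895  r=-3.7595  x^+=1.2729  v^+=0.3166  a^+=-0.5479
step 2: x_pred=1.1836  r=-4.2336  x^+=-2.3261  v^+=-0.6644  a^+=-0.7933
step 3: x_pred=-4.0159  r=-0.5641  x^+=-4.4835  v^+=-1.7963  a^+=-0.8260
step 4: x_pred=-7.7784  r=11.4584  x^+=1.7206  v^+=-2.3510  a^+=-0.1618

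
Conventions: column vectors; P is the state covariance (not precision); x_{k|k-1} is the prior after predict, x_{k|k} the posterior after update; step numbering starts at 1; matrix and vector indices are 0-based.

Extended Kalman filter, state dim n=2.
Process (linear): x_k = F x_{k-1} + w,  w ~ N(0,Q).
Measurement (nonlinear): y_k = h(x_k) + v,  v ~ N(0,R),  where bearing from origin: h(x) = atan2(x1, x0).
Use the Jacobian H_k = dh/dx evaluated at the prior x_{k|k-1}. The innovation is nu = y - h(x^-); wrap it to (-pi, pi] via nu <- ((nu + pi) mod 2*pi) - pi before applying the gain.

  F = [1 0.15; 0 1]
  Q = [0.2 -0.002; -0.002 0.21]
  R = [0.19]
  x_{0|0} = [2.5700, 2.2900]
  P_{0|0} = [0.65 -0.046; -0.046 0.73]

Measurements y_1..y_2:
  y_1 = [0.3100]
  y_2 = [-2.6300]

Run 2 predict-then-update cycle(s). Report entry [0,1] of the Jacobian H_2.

H_jac[0,1] = 0.2173

step 1: x^-=[2.9135, 2.2900]  P^-=[0.8526 0.0615; 0.0615 0.9400]  H_jac=[-0.1668 0.2122]  S=[0.2517]  K=[-0.5131; 0.7517]  nu=[-0.3561]  x^+=[3.0962, 2.0223]  P^+=[0.7864 0.1586; 0.1586 0.7978]
step 2: x^-=[3.3996, 2.0223]  P^-=[1.0519 0.2762; 0.2762 1.0078]  H_jac=[-0.1292 0.2173]  S=[0.2396]  K=[-0.3169; 0.7648]  nu=[3.1165]  x^+=[2.4120, 4.4057]  P^+=[1.0278 0.3343; 0.3343 0.8676]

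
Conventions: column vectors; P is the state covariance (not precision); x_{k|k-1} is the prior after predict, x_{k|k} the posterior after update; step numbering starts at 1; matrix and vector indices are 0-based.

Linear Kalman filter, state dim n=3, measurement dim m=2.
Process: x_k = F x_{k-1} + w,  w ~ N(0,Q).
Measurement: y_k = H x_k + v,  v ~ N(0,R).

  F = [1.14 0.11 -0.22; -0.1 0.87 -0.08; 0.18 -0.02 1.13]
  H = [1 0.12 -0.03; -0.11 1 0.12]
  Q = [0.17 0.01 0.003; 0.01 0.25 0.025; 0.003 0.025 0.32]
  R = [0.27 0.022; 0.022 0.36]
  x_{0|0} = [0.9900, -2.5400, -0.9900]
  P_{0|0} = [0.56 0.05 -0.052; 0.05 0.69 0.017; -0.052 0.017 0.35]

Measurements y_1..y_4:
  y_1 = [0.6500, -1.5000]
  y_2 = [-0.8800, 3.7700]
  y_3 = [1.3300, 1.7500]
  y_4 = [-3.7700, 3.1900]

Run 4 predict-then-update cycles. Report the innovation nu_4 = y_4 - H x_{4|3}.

innov = [-4.9134, 1.9498]

step 1: x^-=[1.0670, -2.2296, -0.8897]  P^-=[0.9609 0.0676 -0.0335; 0.0676 0.7682 0.0026; -0.0335 0.0026 0.7631]  S=[1.2608 0.0683; 0.0683 1.1374]  K=[0.7738 -0.0835; 0.0907 0.6637; -0.0493 0.0890]  nu=[-0.1761, 0.9537]  x^+=[0.8511, -1.6126, -0.7962]  P^+=[0.2067 0.0075 0.0181; 0.0075 0.2486 -0.0573; 0.0181 -0.0573 0.7516]
step 2: x^-=[0.9680, -1.4244, -0.7142]  P^-=[0.4737 0.0411 -0.1268; 0.0411 0.4520 -0.1085; -0.1268 -0.1085 1.2964]  S=[0.7696 0.0461; 0.0461 0.8047]  K=[0.6309 -0.0687; 0.0961 0.5344; -0.2376 0.0894]  nu=[-1.6985, 5.3866]  x^+=[-0.4739, 1.2911, 0.1711]  P^+=[0.1675 0.0087 -0.0099; 0.0087 0.2103 -0.1239; -0.0099 -0.1239 1.2485]
step 3: x^-=[-0.4359, 1.1570, 0.0822]  P^-=[0.4638 0.0671 -0.3017; 0.0671 0.4344 -0.2139; -0.3017 -0.2139 1.9212]  S=[0.7775 0.0485; 0.0485 0.7696]  K=[0.6226 -0.0654; 0.1295 0.5134; -0.5012 0.0963]  nu=[1.6295, 0.5352]  x^+=[0.5436, 1.6428, -0.6830]  P^+=[0.1631 0.0151 -0.0588; 0.0151 0.2121 -0.1896; -0.0588 -0.1896 1.7234]
step 4: x^-=[0.9507, 1.4295, -0.7068]  P^-=[0.5104 0.0989 -0.4903; 0.0989 0.4460 -0.3143; -0.4903 -0.3143 2.5105]  S=[0.8445 0.0524; 0.0524 0.7641]  K=[0.6399 -0.0649; 0.1601 0.5091; -0.7208 0.1030]  nu=[-4.9134, 1.9498]  x^+=[-2.3198, 1.6358, 3.0356]  P^+=[0.1658 0.0211 -0.1016; 0.0211 0.2178 -0.2385; -0.1016 -0.2385 2.0715]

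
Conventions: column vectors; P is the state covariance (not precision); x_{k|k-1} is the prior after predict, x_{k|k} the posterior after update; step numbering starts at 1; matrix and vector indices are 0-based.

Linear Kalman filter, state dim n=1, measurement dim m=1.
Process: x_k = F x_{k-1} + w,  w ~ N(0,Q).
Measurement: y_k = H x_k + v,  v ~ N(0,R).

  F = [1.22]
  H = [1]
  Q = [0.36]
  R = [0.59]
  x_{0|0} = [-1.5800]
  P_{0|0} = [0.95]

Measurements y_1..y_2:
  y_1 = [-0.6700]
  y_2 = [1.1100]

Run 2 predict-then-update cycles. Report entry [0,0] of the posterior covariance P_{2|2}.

P_post[0,0] = 0.3737

step 1: x^-=[-1.9276]  P^-=[1.7740]  S=[2.3640]  K=[0.7504]  nu=[1.2576]  x^+=[-0.9839]  P^+=[0.4427]
step 2: x^-=[-1.2003]  P^-=[1.0190]  S=[1.6090]  K=[0.6333]  nu=[2.3103]  x^+=[0.2628]  P^+=[0.3737]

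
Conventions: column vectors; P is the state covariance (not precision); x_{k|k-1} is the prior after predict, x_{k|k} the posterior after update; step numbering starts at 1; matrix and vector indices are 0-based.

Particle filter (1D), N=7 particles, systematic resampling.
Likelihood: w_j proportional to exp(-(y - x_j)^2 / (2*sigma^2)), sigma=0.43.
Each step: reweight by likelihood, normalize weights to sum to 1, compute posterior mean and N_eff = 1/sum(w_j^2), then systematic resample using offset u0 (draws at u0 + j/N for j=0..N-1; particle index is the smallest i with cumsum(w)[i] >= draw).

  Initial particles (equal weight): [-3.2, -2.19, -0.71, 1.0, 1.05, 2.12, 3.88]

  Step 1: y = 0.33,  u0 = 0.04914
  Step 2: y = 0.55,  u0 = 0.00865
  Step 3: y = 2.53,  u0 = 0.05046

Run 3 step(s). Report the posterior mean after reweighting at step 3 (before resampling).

post_mean = 1.0265

step 1: w=[0.0000, 0.0000, 0.0899, 0.4975, 0.4123, 0.0003, 0.0000]  mean=0.8672  Neff=2.3497  idx=[2, 3, 3, 3, 4, 4, 4]
step 2: w=[0.0042, 0.1766, 0.1766, 0.1766, 0.1553, 0.1553, 0.1553]  mean=1.0162  Neff=6.0250  idx=[1, 1, 2, 3, 4, 5, 6]
step 3: w=[0.1176, 0.1176, 0.1176, 0.1176, 0.1766, 0.1766, 0.1766]  mean=1.0265  Neff=6.7189  idx=[0, 1, 2, 4, 4, 5, 6]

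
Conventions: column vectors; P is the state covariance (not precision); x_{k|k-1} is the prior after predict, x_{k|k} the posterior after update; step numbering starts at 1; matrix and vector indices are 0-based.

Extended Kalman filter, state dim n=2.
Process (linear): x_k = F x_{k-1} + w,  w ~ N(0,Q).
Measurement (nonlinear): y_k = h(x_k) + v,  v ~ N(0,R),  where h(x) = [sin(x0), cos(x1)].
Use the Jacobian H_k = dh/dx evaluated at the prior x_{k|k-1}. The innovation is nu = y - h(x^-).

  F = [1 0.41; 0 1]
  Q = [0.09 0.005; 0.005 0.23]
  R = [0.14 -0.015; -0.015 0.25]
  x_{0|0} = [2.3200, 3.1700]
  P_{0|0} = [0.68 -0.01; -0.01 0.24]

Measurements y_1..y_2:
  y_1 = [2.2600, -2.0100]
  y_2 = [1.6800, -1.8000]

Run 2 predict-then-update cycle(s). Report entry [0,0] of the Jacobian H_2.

step 1: x^-=[3.6197, 3.1700]  P^-=[0.8021 0.0934; 0.0934 0.4700]  H_jac=[-0.8879 0.0000; 0.0000 0.0284]  S=[0.7723 -0.0174; -0.0174 0.2504]  K=[-0.9233 -0.0534; -0.1063 0.0459]  nu=[2.7201, -1.0104]  x^+=[1.1621, 2.8343]  P^+=[0.1447 0.0175; 0.0175 0.4606]
step 2: x^-=[2.3242, 2.8343]  P^-=[0.3265 0.2114; 0.2114 0.6906]  H_jac=[-0.6841 0.0000; 0.0000 -0.3025]  S=[0.2928 0.0287; 0.0287 0.3132]  K=[-0.7495 -0.1354; -0.4323 -0.6273]  nu=[0.9506, -0.8468]  x^+=[1.7263, 2.9546]  P^+=[0.1504 0.0747; 0.0747 0.4970]

H_jac[0,0] = -0.6841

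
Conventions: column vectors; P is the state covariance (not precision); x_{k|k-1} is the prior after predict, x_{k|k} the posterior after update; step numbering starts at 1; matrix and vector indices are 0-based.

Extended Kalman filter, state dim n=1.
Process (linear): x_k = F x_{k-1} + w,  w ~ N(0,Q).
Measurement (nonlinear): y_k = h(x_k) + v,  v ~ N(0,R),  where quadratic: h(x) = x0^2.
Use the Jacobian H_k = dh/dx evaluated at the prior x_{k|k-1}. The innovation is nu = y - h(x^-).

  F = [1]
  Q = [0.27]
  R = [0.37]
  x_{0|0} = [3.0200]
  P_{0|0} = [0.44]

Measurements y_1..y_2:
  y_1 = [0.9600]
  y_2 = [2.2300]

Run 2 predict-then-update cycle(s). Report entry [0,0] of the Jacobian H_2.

step 1: x^-=[3.0200]  P^-=[0.7100]  H_jac=[6.0400]  S=[26.2719]  K=[0.1632]  nu=[-8.1604]  x^+=[1.6880]  P^+=[0.0100]
step 2: x^-=[1.6880]  P^-=[0.2800]  H_jac=[3.3759]  S=[3.5611]  K=[0.2654]  nu=[-0.6192]  x^+=[1.5236]  P^+=[0.0291]

H_jac[0,0] = 3.3759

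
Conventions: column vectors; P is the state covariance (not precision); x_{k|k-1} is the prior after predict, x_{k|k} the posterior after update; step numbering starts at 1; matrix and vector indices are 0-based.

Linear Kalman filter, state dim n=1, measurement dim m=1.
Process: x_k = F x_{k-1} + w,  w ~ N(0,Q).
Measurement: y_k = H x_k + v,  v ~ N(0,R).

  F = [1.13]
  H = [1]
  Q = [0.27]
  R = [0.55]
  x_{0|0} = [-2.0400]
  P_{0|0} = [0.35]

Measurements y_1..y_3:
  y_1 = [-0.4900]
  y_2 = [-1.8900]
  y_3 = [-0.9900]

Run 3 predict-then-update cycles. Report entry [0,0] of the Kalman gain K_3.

step 1: x^-=[-2.3052]  P^-=[0.7169]  S=[1.2669]  K=[0.5659]  nu=[1.8152]  x^+=[-1.2780]  P^+=[0.3112]
step 2: x^-=[-1.4442]  P^-=[0.6674]  S=[1.2174]  K=[0.5482]  nu=[-0.4458]  x^+=[-1.6886]  P^+=[0.3015]
step 3: x^-=[-1.9081]  P^-=[0.6550]  S=[1.2050]  K=[0.5436]  nu=[0.9181]  x^+=[-1.4090]  P^+=[0.2990]

K[0,0] = 0.5436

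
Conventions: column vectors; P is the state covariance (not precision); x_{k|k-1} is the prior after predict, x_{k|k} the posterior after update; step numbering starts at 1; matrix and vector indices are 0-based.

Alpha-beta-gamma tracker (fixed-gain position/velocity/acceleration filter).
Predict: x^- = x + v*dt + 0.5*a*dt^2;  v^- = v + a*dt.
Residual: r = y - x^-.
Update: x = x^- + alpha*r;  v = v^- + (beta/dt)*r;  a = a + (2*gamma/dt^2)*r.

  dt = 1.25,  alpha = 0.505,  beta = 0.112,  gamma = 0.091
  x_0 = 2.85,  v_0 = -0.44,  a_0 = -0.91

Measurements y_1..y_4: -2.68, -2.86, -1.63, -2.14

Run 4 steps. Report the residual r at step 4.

resid = 9.0982

step 1: x_pred=1.5891  r=-4.2691  x^+=-0.5668  v^+=-1.9600  a^+=-1.4073
step 2: x_pred=-4.1162  r=1.2562  x^+=-3.4818  v^+=-3.6065  a^+=-1.2609
step 3: x_pred=-8.9751  r=7.3451  x^+=-5.2658  v^+=-4.5246  a^+=-0.4054
step 4: x_pred=-11.2382  r=9.0982  x^+=-6.6436  v^+=-4.2161  a^+=0.6544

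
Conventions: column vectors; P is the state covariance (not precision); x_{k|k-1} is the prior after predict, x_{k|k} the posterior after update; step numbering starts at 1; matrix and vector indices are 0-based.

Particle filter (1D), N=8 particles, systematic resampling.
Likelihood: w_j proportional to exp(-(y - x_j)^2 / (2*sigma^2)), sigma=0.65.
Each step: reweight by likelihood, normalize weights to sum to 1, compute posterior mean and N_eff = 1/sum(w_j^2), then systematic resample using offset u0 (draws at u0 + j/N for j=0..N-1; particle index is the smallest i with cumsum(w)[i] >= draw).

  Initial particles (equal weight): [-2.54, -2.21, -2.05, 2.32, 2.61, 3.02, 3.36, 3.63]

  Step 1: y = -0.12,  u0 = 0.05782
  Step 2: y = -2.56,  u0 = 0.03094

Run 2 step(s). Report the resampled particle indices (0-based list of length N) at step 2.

resampled_idx = [0, 1, 2, 2, 3, 5, 6, 7]

step 1: w=[0.0492, 0.2863, 0.6128, 0.0438, 0.0074, 0.0004, 0.0000, 0.0000]  mean=-1.8913  Neff=2.1650  idx=[1, 1, 1, 2, 2, 2, 2, 2]
step 2: w=[0.1380, 0.1380, 0.1380, 0.1172, 0.1172, 0.1172, 0.1172, 0.1172]  mean=-2.1162  Neff=7.9488  idx=[0, 1, 2, 2, 3, 5, 6, 7]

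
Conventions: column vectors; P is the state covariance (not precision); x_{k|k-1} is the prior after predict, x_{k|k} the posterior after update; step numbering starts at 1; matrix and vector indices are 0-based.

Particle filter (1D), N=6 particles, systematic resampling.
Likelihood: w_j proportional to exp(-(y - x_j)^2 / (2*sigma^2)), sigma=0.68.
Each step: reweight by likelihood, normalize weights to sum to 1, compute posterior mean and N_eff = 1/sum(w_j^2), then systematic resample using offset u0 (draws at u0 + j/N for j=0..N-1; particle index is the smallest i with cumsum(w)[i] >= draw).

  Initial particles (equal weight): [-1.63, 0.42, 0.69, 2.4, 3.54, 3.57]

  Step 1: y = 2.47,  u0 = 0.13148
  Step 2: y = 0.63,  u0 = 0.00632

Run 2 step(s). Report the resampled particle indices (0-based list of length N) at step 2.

step 1: w=[0.0000, 0.0067, 0.0203, 0.6224, 0.1814, 0.1691]  mean=2.7567  Neff=2.2251  idx=[3, 3, 3, 3, 4, 5]
step 2: w=[0.2496, 0.2496, 0.2496, 0.2496, 0.0008, 0.0006]  mean=2.4016  Neff=4.0114  idx=[0, 0, 1, 2, 2, 3]

resampled_idx = [0, 0, 1, 2, 2, 3]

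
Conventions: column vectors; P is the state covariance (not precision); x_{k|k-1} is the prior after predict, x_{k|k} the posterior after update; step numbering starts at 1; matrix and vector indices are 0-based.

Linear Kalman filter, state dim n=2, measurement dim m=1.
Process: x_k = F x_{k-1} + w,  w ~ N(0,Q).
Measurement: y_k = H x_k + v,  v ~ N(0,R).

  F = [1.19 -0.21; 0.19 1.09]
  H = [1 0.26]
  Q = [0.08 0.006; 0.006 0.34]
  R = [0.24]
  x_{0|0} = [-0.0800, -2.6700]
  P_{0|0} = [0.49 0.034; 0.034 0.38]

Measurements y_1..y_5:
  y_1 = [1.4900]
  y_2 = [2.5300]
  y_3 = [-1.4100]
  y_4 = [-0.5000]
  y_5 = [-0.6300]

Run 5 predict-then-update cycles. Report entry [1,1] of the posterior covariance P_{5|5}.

step 1: x^-=[0.4655, -2.9255]  P^-=[0.7737 0.0726; 0.0726 0.8232]  S=[1.1070]  K=[0.7159; 0.2589]  nu=[1.7851]  x^+=[1.7435, -2.4634]  P^+=[0.2063 -0.1326; -0.1326 0.7491]
step 2: x^-=[2.5920, -2.3538]  P^-=[0.4715 -0.2855; -0.2855 1.1825]  S=[0.6429]  K=[0.6178; 0.0341]  nu=[0.5500]  x^+=[2.9318, -2.3351]  P^+=[0.2260 -0.2991; -0.2991 1.1817]
step 3: x^-=[3.9792, -1.9882]  P^-=[0.6017 -0.5894; -0.5894 1.6283]  S=[0.6453]  K=[0.6950; -0.2573]  nu=[-4.8723]  x^+=[0.5931, -0.7345]  P^+=[0.2900 -0.4740; -0.4740 1.5856]
step 4: x^-=[0.8601, -0.6880]  P^-=[0.7975 -0.8873; -0.8873 2.0380]  S=[0.7139]  K=[0.7940; -0.5006]  nu=[-1.1812]  x^+=[-0.0778, -0.0966]  P^+=[0.3475 -0.6035; -0.6035 1.8590]
step 5: x^-=[-0.0723, -0.1201]  P^-=[0.9557 -1.0997; -1.0997 2.3113]  S=[0.7801]  K=[0.8586; -0.6394]  nu=[-0.5265]  x^+=[-0.5243, 0.2165]  P^+=[0.3806 -0.6715; -0.6715 1.9924]

P_post[1,1] = 1.9924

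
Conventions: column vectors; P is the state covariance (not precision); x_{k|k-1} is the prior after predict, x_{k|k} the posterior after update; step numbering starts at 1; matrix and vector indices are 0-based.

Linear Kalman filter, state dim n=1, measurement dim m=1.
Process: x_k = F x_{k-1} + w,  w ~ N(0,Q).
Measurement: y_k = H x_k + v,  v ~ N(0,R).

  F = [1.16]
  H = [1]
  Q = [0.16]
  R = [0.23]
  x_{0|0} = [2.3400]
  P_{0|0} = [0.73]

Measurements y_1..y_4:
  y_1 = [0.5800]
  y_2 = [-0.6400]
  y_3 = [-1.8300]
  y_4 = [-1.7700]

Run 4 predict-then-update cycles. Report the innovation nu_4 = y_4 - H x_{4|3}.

innov = [-0.4615]

step 1: x^-=[2.7144]  P^-=[1.1423]  S=[1.3723]  K=[0.8324]  nu=[-2.1344]  x^+=[0.9377]  P^+=[0.1915]
step 2: x^-=[1.0878]  P^-=[0.4176]  S=[0.6476]  K=[0.6449]  nu=[-1.7278]  x^+=[-0.0264]  P^+=[0.1483]
step 3: x^-=[-0.0306]  P^-=[0.3596]  S=[0.5896]  K=[0.6099]  nu=[-1.7994]  x^+=[-1.1280]  P^+=[0.1403]
step 4: x^-=[-1.3085]  P^-=[0.3488]  S=[0.5788]  K=[0.6026]  nu=[-0.4615]  x^+=[-1.5866]  P^+=[0.1386]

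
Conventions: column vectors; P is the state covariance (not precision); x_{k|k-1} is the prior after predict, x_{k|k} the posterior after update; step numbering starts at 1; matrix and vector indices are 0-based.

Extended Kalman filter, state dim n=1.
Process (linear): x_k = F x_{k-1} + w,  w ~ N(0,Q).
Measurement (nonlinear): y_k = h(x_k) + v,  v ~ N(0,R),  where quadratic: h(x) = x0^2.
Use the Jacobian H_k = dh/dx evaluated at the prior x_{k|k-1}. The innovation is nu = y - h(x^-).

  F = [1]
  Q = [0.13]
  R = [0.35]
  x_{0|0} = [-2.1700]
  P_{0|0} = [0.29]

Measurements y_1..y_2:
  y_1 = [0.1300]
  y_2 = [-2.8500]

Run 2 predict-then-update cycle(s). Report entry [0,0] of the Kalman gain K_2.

K[0,0] = -0.2994

step 1: x^-=[-2.1700]  P^-=[0.4200]  H_jac=[-4.3400]  S=[8.2610]  K=[-0.2207]  nu=[-4.5789]  x^+=[-1.1597]  P^+=[0.0178]
step 2: x^-=[-1.1597]  P^-=[0.1478]  H_jac=[-2.3193]  S=[1.1450]  K=[-0.2994]  nu=[-4.1948]  x^+=[0.0961]  P^+=[0.0452]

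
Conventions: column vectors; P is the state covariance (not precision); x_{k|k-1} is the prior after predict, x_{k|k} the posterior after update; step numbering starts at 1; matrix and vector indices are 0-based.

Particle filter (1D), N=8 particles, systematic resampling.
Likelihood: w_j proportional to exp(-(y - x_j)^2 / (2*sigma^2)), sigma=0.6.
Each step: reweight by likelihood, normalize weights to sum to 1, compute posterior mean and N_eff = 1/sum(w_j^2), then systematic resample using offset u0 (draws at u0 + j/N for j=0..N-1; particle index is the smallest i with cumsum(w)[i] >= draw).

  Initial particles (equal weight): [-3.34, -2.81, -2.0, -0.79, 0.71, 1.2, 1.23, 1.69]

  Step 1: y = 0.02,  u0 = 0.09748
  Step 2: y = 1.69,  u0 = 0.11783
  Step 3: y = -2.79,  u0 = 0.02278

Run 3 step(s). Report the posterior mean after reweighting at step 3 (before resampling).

step 1: w=[0.0000, 0.0000, 0.0028, 0.3301, 0.4238, 0.1187, 0.1075, 0.0171]  mean=0.3379  Neff=3.1794  idx=[3, 3, 4, 4, 4, 4, 5, 6]
step 2: w=[0.0001, 0.0001, 0.1047, 0.1047, 0.1047, 0.1047, 0.2848, 0.2962]  mean=1.0033  Neff=4.7013  idx=[3, 4, 5, 6, 6, 7, 7, 7]
step 3: w=[0.3305, 0.3305, 0.3305, 0.0020, 0.0020, 0.0014, 0.0014, 0.0014]  mean=0.7142  Neff=3.0508  idx=[0, 0, 0, 1, 1, 1, 2, 2]

post_mean = 0.7142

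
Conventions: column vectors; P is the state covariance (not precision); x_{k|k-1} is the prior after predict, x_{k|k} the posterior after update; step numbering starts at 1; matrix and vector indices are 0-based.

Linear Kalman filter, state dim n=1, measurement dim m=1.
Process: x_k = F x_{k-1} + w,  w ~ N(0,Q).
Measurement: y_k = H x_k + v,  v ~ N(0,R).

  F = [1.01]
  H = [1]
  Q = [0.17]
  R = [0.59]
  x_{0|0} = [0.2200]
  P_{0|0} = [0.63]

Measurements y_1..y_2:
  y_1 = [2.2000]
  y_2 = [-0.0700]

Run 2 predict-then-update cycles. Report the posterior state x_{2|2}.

x_post = [0.7026]

step 1: x^-=[0.2222]  P^-=[0.8127]  S=[1.4027]  K=[0.5794]  nu=[1.9778]  x^+=[1.3681]  P^+=[0.3418]
step 2: x^-=[1.3818]  P^-=[0.5187]  S=[1.1087]  K=[0.4678]  nu=[-1.4518]  x^+=[0.7026]  P^+=[0.2760]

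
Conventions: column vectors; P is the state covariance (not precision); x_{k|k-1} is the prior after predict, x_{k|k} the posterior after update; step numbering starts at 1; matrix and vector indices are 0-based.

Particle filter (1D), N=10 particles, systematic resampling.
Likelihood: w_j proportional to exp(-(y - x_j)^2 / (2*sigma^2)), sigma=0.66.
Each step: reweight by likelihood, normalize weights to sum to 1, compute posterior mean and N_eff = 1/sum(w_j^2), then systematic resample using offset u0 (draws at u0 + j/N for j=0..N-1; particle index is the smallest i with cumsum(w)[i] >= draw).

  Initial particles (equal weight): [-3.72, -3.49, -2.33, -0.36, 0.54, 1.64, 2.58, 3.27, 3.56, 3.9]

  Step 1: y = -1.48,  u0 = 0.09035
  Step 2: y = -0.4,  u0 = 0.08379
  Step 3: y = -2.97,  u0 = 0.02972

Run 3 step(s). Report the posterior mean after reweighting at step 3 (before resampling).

step 1: w=[0.0045, 0.0139, 0.6275, 0.3408, 0.0133, 0.0000, 0.0000, 0.0000, 0.0000, 0.0000]  mean=-1.6429  Neff=1.9599  idx=[2, 2, 2, 2, 2, 2, 3, 3, 3, 4]
step 2: w=[0.0040, 0.0040, 0.0040, 0.0040, 0.0040, 0.0040, 0.2901, 0.2901, 0.2901, 0.1054]  mean=-0.3129  Neff=3.7921  idx=[6, 6, 6, 7, 7, 7, 8, 8, 8, 9]
step 3: w=[0.1111, 0.1111, 0.1111, 0.1111, 0.1111, 0.1111, 0.1111, 0.1111, 0.1111, 0.0002]  mean=-0.3598  Neff=9.0036  idx=[0, 1, 2, 2, 3, 4, 5, 6, 7, 8]

post_mean = -0.3598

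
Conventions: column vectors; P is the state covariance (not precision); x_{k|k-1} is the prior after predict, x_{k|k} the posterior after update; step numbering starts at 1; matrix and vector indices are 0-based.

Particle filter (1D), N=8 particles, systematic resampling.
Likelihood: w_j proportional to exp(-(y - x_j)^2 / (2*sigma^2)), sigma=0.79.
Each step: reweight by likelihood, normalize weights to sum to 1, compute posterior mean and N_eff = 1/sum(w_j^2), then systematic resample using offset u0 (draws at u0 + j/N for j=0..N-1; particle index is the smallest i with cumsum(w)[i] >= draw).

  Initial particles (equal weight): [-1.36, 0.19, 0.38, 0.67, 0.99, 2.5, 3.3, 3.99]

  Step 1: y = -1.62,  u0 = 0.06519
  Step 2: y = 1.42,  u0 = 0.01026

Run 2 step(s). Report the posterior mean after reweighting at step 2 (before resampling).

step 1: w=[0.8775, 0.0671, 0.0376, 0.0139, 0.0039, 0.0000, 0.0000, 0.0000]  mean=-1.1531  Neff=1.2885  idx=[0, 0, 0, 0, 0, 0, 0, 1]
step 2: w=[0.0066, 0.0066, 0.0066, 0.0066, 0.0066, 0.0066, 0.0066, 0.9541]  mean=0.1188  Neff=1.0982  idx=[1, 7, 7, 7, 7, 7, 7, 7]

post_mean = 0.1188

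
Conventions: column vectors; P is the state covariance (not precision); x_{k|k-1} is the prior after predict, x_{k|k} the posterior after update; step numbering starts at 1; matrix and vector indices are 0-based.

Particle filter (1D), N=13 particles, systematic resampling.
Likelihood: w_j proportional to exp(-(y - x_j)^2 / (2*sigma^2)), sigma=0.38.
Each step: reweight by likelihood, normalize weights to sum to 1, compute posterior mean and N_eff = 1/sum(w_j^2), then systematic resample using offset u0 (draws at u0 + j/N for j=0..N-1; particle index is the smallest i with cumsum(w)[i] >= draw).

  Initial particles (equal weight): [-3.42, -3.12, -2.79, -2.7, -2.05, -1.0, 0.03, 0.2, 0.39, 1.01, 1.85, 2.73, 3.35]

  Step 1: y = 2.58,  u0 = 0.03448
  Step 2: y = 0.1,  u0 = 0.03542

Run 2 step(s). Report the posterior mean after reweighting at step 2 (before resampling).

step 1: w=[0.0000, 0.0000, 0.0000, 0.0000, 0.0000, 0.0000, 0.0000, 0.0000, 0.0000, 0.0002, 0.1304, 0.7635, 0.1059]  mean=2.6807  Neff=1.6362  idx=[10, 10, 11, 11, 11, 11, 11, 11, 11, 11, 11, 11, 12]
step 2: w=[0.5000, 0.5000, 0.0000, 0.0000, 0.0000, 0.0000, 0.0000, 0.0000, 0.0000, 0.0000, 0.0000, 0.0000, 0.0000]  mean=1.8500  Neff=2.0000  idx=[0, 0, 0, 0, 0, 0, 0, 1, 1, 1, 1, 1, 1]

post_mean = 1.8500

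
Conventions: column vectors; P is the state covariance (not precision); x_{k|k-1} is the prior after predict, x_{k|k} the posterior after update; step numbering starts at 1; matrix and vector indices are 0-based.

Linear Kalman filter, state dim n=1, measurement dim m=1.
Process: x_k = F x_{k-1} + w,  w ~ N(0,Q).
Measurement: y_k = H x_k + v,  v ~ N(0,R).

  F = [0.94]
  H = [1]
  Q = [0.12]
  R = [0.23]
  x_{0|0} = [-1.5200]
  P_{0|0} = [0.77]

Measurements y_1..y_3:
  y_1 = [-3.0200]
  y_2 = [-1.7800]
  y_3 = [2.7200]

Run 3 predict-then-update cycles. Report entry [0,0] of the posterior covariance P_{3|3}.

step 1: x^-=[-1.4288]  P^-=[0.8004]  S=[1.0304]  K=[0.7768]  nu=[-1.5912]  x^+=[-2.6648]  P^+=[0.1787]
step 2: x^-=[-2.5049]  P^-=[0.2779]  S=[0.5079]  K=[0.5471]  nu=[0.7249]  x^+=[-2.1083]  P^+=[0.1258]
step 3: x^-=[-1.9818]  P^-=[0.2312]  S=[0.4612]  K=[0.5013]  nu=[4.7018]  x^+=[0.3752]  P^+=[0.1153]

P_post[0,0] = 0.1153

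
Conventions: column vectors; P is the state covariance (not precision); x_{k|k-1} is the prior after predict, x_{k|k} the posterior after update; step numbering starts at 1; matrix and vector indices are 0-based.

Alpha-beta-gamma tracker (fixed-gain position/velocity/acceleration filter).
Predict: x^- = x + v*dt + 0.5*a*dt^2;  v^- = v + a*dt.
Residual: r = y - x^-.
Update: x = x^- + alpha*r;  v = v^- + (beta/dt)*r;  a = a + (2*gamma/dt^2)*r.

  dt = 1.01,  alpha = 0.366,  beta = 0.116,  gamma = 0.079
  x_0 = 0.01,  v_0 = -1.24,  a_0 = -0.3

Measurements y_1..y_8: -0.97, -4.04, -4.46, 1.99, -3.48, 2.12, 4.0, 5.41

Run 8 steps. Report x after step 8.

step 1: x_pred=-1.3954  r=0.4254  x^+=-1.2397  v^+=-1.4941  a^+=-0.2341
step 2: x_pred=-2.8682  r=-1.1718  x^+=-3.2971  v^+=-1.8652  a^+=-0.4156
step 3: x_pred=-5.3929  r=0.9329  x^+=-5.0514  v^+=-2.1778  a^+=-0.2711
step 4: x_pred=-7.3893  r=9.3793  x^+=-3.9565  v^+=-1.3744  a^+=1.1816
step 5: x_pred=-4.7419  r=1.2619  x^+=-4.2801  v^+=-0.0360  a^+=1.3771
step 6: x_pred=-3.6141  r=5.7341  x^+=-1.5154  v^+=2.0134  a^+=2.2652
step 7: x_pred=1.6735  r=2.3265  x^+=2.5250  v^+=4.5684  a^+=2.6255
step 8: x_pred=8.4783  r=-3.0683  x^+=7.3553  v^+=6.8679  a^+=2.1503

x_post = 7.3553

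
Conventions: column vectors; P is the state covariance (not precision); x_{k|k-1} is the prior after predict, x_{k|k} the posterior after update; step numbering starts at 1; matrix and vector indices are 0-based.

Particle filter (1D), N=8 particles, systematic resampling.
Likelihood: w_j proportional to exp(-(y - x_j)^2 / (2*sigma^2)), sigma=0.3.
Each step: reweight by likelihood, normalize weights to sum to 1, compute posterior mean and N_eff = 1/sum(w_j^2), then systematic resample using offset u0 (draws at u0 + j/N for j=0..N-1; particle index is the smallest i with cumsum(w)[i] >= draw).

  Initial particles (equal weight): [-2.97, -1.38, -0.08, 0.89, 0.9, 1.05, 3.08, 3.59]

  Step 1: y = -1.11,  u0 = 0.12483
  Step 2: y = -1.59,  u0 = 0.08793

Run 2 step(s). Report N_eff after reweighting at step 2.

N_eff = 7.0000

step 1: w=[0.0000, 0.9959, 0.0041, 0.0000, 0.0000, 0.0000, 0.0000, 0.0000]  mean=-1.3746  Neff=1.0083  idx=[1, 1, 1, 1, 1, 1, 1, 2]
step 2: w=[0.1429, 0.1429, 0.1429, 0.1429, 0.1429, 0.1429, 0.1429, 0.0000]  mean=-1.3800  Neff=7.0000  idx=[0, 1, 2, 3, 4, 4, 5, 6]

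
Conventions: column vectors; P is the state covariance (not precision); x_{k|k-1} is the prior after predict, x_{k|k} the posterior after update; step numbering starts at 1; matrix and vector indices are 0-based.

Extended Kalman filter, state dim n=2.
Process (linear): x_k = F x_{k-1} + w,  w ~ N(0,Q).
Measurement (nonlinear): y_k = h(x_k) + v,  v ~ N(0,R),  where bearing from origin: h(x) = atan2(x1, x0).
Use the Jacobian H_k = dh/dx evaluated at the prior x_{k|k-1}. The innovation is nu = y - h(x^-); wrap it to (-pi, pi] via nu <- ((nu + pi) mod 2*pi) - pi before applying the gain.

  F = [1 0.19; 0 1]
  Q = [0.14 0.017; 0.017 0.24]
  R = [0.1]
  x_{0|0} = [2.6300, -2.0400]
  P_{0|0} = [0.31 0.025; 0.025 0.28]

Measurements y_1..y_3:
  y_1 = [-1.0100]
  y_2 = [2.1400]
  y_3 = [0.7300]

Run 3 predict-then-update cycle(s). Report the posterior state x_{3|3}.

step 1: x^-=[2.2424, -2.0400]  P^-=[0.4696 0.0952; 0.0952 0.5200]  H_jac=[0.2220 0.2440]  S=[0.1644]  K=[0.7753; 0.9003]  nu=[-0.2718]  x^+=[2.0316, -2.2847]  P^+=[0.3708 -0.0196; -0.0196 0.3867]
step 2: x^-=[1.5975, -2.2847]  P^-=[0.5173 0.0709; 0.0709 0.6267]  H_jac=[0.2940 0.2055]  S=[0.1798]  K=[0.9271; 0.8327]  nu=[3.1006]  x^+=[4.4720, 0.2970]  P^+=[0.3628 -0.0678; -0.0678 0.5021]
step 3: x^-=[4.5285, 0.2970]  P^-=[0.4952 0.0446; 0.0446 0.7421]  H_jac=[-0.0144 0.2199]  S=[0.1357]  K=[0.0196; 1.1977]  nu=[0.6645]  x^+=[4.5415, 1.0929]  P^+=[0.4951 0.0414; 0.0414 0.5474]

x_post = [4.5415, 1.0929]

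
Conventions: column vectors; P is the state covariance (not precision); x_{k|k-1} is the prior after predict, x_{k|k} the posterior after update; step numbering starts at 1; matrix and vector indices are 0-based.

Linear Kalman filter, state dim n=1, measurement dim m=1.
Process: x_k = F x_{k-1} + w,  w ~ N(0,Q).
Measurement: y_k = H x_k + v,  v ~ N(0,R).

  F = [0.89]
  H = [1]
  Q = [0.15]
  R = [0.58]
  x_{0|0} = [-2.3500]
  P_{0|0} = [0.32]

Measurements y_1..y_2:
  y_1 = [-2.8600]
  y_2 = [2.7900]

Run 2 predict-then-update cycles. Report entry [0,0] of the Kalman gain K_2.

step 1: x^-=[-2.0915]  P^-=[0.4035]  S=[0.9835]  K=[0.4103]  nu=[-0.7685]  x^+=[-2.4068]  P^+=[0.2379]
step 2: x^-=[-2.1420]  P^-=[0.3385]  S=[0.9185]  K=[0.3685]  nu=[4.9320]  x^+=[-0.3245]  P^+=[0.2137]

K[0,0] = 0.3685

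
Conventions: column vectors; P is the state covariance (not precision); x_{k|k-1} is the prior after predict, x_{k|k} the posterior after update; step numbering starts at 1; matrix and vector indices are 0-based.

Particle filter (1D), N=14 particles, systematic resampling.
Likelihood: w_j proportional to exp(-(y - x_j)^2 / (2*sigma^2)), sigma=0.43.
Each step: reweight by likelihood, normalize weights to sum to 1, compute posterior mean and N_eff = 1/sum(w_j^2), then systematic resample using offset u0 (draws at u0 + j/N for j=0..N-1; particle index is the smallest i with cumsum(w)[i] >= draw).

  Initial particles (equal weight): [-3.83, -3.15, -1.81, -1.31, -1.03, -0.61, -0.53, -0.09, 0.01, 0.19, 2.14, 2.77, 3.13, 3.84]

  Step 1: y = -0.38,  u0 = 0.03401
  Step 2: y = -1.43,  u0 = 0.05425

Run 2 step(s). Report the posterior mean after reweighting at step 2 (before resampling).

step 1: w=[0.0000, 0.0000, 0.0010, 0.0235, 0.0778, 0.2113, 0.2294, 0.1942, 0.1616, 0.1013, 0.0000, 0.0000, 0.0000, 0.0000]  mean=-0.3598  Neff=5.6195  idx=[4, 5, 5, 5, 6, 6, 6, 6, 7, 7, 8, 8, 8, 9]
step 2: w=[0.4028, 0.1008, 0.1008, 0.1008, 0.0695, 0.0695, 0.0695, 0.0695, 0.0048, 0.0048, 0.0023, 0.0023, 0.0023, 0.0005]  mean=-0.7473  Neff=4.7150  idx=[0, 0, 0, 0, 0, 1, 1, 2, 3, 3, 4, 5, 6, 7]

post_mean = -0.7473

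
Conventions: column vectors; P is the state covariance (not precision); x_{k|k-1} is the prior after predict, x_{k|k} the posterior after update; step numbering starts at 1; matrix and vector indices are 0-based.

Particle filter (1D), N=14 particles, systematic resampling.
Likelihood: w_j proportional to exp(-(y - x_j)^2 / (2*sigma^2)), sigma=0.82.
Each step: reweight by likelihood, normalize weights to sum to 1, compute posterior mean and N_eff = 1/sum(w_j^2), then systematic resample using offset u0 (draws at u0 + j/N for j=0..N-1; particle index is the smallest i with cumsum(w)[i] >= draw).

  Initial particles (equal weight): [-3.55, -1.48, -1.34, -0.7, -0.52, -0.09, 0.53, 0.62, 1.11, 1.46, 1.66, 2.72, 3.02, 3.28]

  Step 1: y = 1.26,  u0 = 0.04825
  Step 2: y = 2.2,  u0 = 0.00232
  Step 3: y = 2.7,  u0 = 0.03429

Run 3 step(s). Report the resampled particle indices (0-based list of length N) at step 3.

resampled_idx = [2, 4, 5, 7, 8, 8, 9, 10, 10, 11, 12, 13, 13, 13]

step 1: w=[0.0000, 0.0007, 0.0013, 0.0114, 0.0189, 0.0513, 0.1339, 0.1467, 0.1957, 0.1931, 0.1767, 0.0408, 0.0199, 0.0096]  mean=1.1315  Neff=6.5993  idx=[5, 6, 6, 7, 7, 8, 8, 8, 9, 9, 10, 10, 10, 12]
step 2: w=[0.0033, 0.0204, 0.0204, 0.0253, 0.0253, 0.0669, 0.0669, 0.0669, 0.1077, 0.1077, 0.1303, 0.1303, 0.1303, 0.0982]  mean=1.5357  Neff=10.0632  idx=[0, 4, 5, 6, 7, 8, 9, 9, 10, 11, 11, 12, 12, 13]
step 3: w=[0.0007, 0.0087, 0.0330, 0.0330, 0.0330, 0.0690, 0.0690, 0.0690, 0.0968, 0.0968, 0.0968, 0.0968, 0.0968, 0.2005]  mean=1.8267  Neff=9.5500  idx=[2, 4, 5, 7, 8, 8, 9, 10, 10, 11, 12, 13, 13, 13]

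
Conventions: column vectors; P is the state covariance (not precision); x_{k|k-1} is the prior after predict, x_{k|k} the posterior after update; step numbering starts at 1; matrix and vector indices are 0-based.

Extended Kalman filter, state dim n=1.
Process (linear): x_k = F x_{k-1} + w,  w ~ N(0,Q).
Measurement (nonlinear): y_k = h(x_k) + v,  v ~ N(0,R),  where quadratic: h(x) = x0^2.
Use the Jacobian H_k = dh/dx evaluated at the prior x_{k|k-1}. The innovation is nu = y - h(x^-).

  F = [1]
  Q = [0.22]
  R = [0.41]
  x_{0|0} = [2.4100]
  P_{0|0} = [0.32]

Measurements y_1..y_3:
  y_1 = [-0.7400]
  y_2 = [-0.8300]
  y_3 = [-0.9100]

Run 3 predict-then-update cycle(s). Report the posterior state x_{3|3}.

step 1: x^-=[2.4100]  P^-=[0.5400]  H_jac=[4.8200]  S=[12.9555]  K=[0.2009]  nu=[-6.5481]  x^+=[1.0945]  P^+=[0.0171]
step 2: x^-=[1.0945]  P^-=[0.2371]  H_jac=[2.1889]  S=[1.5460]  K=[0.3357]  nu=[-2.0279]  x^+=[0.4137]  P^+=[0.0629]
step 3: x^-=[0.4137]  P^-=[0.2829]  H_jac=[0.8275]  S=[0.6037]  K=[0.3877]  nu=[-1.0812]  x^+=[-0.0055]  P^+=[0.1921]

x_post = [-0.0055]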